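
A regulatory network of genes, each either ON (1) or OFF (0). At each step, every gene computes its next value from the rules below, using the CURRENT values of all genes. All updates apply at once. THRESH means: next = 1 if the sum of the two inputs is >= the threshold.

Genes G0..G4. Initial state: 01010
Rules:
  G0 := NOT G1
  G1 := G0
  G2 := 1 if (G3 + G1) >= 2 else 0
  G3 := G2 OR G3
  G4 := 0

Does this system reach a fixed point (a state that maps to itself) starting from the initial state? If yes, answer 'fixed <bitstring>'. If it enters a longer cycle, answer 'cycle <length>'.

Answer: cycle 4

Derivation:
Step 0: 01010
Step 1: G0=NOT G1=NOT 1=0 G1=G0=0 G2=(1+1>=2)=1 G3=G2|G3=0|1=1 G4=0(const) -> 00110
Step 2: G0=NOT G1=NOT 0=1 G1=G0=0 G2=(1+0>=2)=0 G3=G2|G3=1|1=1 G4=0(const) -> 10010
Step 3: G0=NOT G1=NOT 0=1 G1=G0=1 G2=(1+0>=2)=0 G3=G2|G3=0|1=1 G4=0(const) -> 11010
Step 4: G0=NOT G1=NOT 1=0 G1=G0=1 G2=(1+1>=2)=1 G3=G2|G3=0|1=1 G4=0(const) -> 01110
Step 5: G0=NOT G1=NOT 1=0 G1=G0=0 G2=(1+1>=2)=1 G3=G2|G3=1|1=1 G4=0(const) -> 00110
Cycle of length 4 starting at step 1 -> no fixed point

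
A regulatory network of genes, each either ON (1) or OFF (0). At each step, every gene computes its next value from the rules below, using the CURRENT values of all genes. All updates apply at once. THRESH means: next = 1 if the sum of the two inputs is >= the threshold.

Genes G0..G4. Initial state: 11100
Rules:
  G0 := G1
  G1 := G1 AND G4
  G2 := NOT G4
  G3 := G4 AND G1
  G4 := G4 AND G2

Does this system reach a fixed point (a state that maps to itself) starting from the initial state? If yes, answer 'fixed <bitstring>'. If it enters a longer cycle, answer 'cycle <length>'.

Answer: fixed 00100

Derivation:
Step 0: 11100
Step 1: G0=G1=1 G1=G1&G4=1&0=0 G2=NOT G4=NOT 0=1 G3=G4&G1=0&1=0 G4=G4&G2=0&1=0 -> 10100
Step 2: G0=G1=0 G1=G1&G4=0&0=0 G2=NOT G4=NOT 0=1 G3=G4&G1=0&0=0 G4=G4&G2=0&1=0 -> 00100
Step 3: G0=G1=0 G1=G1&G4=0&0=0 G2=NOT G4=NOT 0=1 G3=G4&G1=0&0=0 G4=G4&G2=0&1=0 -> 00100
Fixed point reached at step 2: 00100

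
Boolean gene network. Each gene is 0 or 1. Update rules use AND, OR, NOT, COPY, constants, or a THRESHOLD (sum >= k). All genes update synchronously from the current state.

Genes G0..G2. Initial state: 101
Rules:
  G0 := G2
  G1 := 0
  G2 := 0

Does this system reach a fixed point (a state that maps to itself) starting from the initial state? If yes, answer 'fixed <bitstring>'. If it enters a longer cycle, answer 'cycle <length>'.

Step 0: 101
Step 1: G0=G2=1 G1=0(const) G2=0(const) -> 100
Step 2: G0=G2=0 G1=0(const) G2=0(const) -> 000
Step 3: G0=G2=0 G1=0(const) G2=0(const) -> 000
Fixed point reached at step 2: 000

Answer: fixed 000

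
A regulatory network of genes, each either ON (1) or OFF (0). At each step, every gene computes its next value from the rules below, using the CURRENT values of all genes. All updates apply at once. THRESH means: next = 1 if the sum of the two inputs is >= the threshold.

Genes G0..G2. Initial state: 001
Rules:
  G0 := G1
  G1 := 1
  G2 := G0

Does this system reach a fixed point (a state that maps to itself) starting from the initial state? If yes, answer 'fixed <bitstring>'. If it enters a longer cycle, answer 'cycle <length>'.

Step 0: 001
Step 1: G0=G1=0 G1=1(const) G2=G0=0 -> 010
Step 2: G0=G1=1 G1=1(const) G2=G0=0 -> 110
Step 3: G0=G1=1 G1=1(const) G2=G0=1 -> 111
Step 4: G0=G1=1 G1=1(const) G2=G0=1 -> 111
Fixed point reached at step 3: 111

Answer: fixed 111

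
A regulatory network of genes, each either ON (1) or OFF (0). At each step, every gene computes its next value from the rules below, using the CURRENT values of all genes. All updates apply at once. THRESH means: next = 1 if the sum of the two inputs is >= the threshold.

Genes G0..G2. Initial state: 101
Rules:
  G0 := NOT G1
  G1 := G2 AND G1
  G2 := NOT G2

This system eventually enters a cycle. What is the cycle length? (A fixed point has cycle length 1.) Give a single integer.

Answer: 2

Derivation:
Step 0: 101
Step 1: G0=NOT G1=NOT 0=1 G1=G2&G1=1&0=0 G2=NOT G2=NOT 1=0 -> 100
Step 2: G0=NOT G1=NOT 0=1 G1=G2&G1=0&0=0 G2=NOT G2=NOT 0=1 -> 101
State from step 2 equals state from step 0 -> cycle length 2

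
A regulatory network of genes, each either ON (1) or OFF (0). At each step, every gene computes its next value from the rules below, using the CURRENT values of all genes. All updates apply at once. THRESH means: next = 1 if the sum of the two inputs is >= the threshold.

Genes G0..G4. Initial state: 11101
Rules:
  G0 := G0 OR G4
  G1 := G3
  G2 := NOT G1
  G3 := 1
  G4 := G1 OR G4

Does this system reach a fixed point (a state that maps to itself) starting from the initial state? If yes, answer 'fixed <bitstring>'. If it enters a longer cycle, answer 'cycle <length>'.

Answer: fixed 11011

Derivation:
Step 0: 11101
Step 1: G0=G0|G4=1|1=1 G1=G3=0 G2=NOT G1=NOT 1=0 G3=1(const) G4=G1|G4=1|1=1 -> 10011
Step 2: G0=G0|G4=1|1=1 G1=G3=1 G2=NOT G1=NOT 0=1 G3=1(const) G4=G1|G4=0|1=1 -> 11111
Step 3: G0=G0|G4=1|1=1 G1=G3=1 G2=NOT G1=NOT 1=0 G3=1(const) G4=G1|G4=1|1=1 -> 11011
Step 4: G0=G0|G4=1|1=1 G1=G3=1 G2=NOT G1=NOT 1=0 G3=1(const) G4=G1|G4=1|1=1 -> 11011
Fixed point reached at step 3: 11011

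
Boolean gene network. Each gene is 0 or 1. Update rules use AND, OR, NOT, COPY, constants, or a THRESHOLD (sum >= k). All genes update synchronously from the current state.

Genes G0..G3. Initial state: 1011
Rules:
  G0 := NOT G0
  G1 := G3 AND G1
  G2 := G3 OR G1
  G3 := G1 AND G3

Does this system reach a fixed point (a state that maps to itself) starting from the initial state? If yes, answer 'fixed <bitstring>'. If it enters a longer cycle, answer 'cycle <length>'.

Step 0: 1011
Step 1: G0=NOT G0=NOT 1=0 G1=G3&G1=1&0=0 G2=G3|G1=1|0=1 G3=G1&G3=0&1=0 -> 0010
Step 2: G0=NOT G0=NOT 0=1 G1=G3&G1=0&0=0 G2=G3|G1=0|0=0 G3=G1&G3=0&0=0 -> 1000
Step 3: G0=NOT G0=NOT 1=0 G1=G3&G1=0&0=0 G2=G3|G1=0|0=0 G3=G1&G3=0&0=0 -> 0000
Step 4: G0=NOT G0=NOT 0=1 G1=G3&G1=0&0=0 G2=G3|G1=0|0=0 G3=G1&G3=0&0=0 -> 1000
Cycle of length 2 starting at step 2 -> no fixed point

Answer: cycle 2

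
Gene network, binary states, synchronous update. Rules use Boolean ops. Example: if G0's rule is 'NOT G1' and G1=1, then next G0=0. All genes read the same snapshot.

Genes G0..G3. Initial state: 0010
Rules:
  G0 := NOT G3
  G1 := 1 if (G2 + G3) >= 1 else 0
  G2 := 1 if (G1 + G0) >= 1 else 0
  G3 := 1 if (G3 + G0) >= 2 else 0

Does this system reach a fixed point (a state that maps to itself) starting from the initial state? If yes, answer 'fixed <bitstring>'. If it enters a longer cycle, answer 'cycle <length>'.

Step 0: 0010
Step 1: G0=NOT G3=NOT 0=1 G1=(1+0>=1)=1 G2=(0+0>=1)=0 G3=(0+0>=2)=0 -> 1100
Step 2: G0=NOT G3=NOT 0=1 G1=(0+0>=1)=0 G2=(1+1>=1)=1 G3=(0+1>=2)=0 -> 1010
Step 3: G0=NOT G3=NOT 0=1 G1=(1+0>=1)=1 G2=(0+1>=1)=1 G3=(0+1>=2)=0 -> 1110
Step 4: G0=NOT G3=NOT 0=1 G1=(1+0>=1)=1 G2=(1+1>=1)=1 G3=(0+1>=2)=0 -> 1110
Fixed point reached at step 3: 1110

Answer: fixed 1110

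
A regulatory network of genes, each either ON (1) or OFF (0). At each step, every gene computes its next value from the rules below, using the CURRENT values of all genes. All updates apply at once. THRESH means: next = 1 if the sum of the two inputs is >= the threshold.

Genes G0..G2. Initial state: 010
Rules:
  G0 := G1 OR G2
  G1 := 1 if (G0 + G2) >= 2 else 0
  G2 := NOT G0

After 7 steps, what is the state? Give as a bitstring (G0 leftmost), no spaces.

Step 1: G0=G1|G2=1|0=1 G1=(0+0>=2)=0 G2=NOT G0=NOT 0=1 -> 101
Step 2: G0=G1|G2=0|1=1 G1=(1+1>=2)=1 G2=NOT G0=NOT 1=0 -> 110
Step 3: G0=G1|G2=1|0=1 G1=(1+0>=2)=0 G2=NOT G0=NOT 1=0 -> 100
Step 4: G0=G1|G2=0|0=0 G1=(1+0>=2)=0 G2=NOT G0=NOT 1=0 -> 000
Step 5: G0=G1|G2=0|0=0 G1=(0+0>=2)=0 G2=NOT G0=NOT 0=1 -> 001
Step 6: G0=G1|G2=0|1=1 G1=(0+1>=2)=0 G2=NOT G0=NOT 0=1 -> 101
Step 7: G0=G1|G2=0|1=1 G1=(1+1>=2)=1 G2=NOT G0=NOT 1=0 -> 110

110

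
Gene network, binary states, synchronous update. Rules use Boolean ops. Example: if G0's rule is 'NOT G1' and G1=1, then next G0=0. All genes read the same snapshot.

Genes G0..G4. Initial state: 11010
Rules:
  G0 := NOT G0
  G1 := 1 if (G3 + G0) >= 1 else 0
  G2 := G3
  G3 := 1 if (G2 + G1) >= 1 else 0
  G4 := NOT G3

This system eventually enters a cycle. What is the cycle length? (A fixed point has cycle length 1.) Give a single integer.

Answer: 2

Derivation:
Step 0: 11010
Step 1: G0=NOT G0=NOT 1=0 G1=(1+1>=1)=1 G2=G3=1 G3=(0+1>=1)=1 G4=NOT G3=NOT 1=0 -> 01110
Step 2: G0=NOT G0=NOT 0=1 G1=(1+0>=1)=1 G2=G3=1 G3=(1+1>=1)=1 G4=NOT G3=NOT 1=0 -> 11110
Step 3: G0=NOT G0=NOT 1=0 G1=(1+1>=1)=1 G2=G3=1 G3=(1+1>=1)=1 G4=NOT G3=NOT 1=0 -> 01110
State from step 3 equals state from step 1 -> cycle length 2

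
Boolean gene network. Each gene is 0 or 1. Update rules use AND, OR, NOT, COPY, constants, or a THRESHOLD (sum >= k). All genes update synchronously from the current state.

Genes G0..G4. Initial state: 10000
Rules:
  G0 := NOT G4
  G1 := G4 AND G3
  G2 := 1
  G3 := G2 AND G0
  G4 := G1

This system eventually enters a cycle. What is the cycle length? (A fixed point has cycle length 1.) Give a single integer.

Step 0: 10000
Step 1: G0=NOT G4=NOT 0=1 G1=G4&G3=0&0=0 G2=1(const) G3=G2&G0=0&1=0 G4=G1=0 -> 10100
Step 2: G0=NOT G4=NOT 0=1 G1=G4&G3=0&0=0 G2=1(const) G3=G2&G0=1&1=1 G4=G1=0 -> 10110
Step 3: G0=NOT G4=NOT 0=1 G1=G4&G3=0&1=0 G2=1(const) G3=G2&G0=1&1=1 G4=G1=0 -> 10110
State from step 3 equals state from step 2 -> cycle length 1

Answer: 1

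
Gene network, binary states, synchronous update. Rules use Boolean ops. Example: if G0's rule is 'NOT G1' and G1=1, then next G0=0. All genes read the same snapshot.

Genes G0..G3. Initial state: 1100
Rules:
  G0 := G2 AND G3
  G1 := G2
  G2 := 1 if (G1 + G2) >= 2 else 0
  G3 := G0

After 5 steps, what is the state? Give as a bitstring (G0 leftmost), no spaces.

Step 1: G0=G2&G3=0&0=0 G1=G2=0 G2=(1+0>=2)=0 G3=G0=1 -> 0001
Step 2: G0=G2&G3=0&1=0 G1=G2=0 G2=(0+0>=2)=0 G3=G0=0 -> 0000
Step 3: G0=G2&G3=0&0=0 G1=G2=0 G2=(0+0>=2)=0 G3=G0=0 -> 0000
Step 4: G0=G2&G3=0&0=0 G1=G2=0 G2=(0+0>=2)=0 G3=G0=0 -> 0000
Step 5: G0=G2&G3=0&0=0 G1=G2=0 G2=(0+0>=2)=0 G3=G0=0 -> 0000

0000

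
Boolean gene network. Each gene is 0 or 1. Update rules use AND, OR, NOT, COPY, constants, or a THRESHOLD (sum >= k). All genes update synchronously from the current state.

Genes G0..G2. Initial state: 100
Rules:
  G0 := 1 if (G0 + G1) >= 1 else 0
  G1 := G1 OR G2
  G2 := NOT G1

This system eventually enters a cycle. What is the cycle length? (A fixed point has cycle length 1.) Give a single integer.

Answer: 1

Derivation:
Step 0: 100
Step 1: G0=(1+0>=1)=1 G1=G1|G2=0|0=0 G2=NOT G1=NOT 0=1 -> 101
Step 2: G0=(1+0>=1)=1 G1=G1|G2=0|1=1 G2=NOT G1=NOT 0=1 -> 111
Step 3: G0=(1+1>=1)=1 G1=G1|G2=1|1=1 G2=NOT G1=NOT 1=0 -> 110
Step 4: G0=(1+1>=1)=1 G1=G1|G2=1|0=1 G2=NOT G1=NOT 1=0 -> 110
State from step 4 equals state from step 3 -> cycle length 1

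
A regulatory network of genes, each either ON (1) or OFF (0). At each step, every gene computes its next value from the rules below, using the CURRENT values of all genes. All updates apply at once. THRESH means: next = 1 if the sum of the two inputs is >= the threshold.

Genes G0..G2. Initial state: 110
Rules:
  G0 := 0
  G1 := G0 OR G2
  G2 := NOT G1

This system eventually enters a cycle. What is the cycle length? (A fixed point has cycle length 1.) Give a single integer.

Step 0: 110
Step 1: G0=0(const) G1=G0|G2=1|0=1 G2=NOT G1=NOT 1=0 -> 010
Step 2: G0=0(const) G1=G0|G2=0|0=0 G2=NOT G1=NOT 1=0 -> 000
Step 3: G0=0(const) G1=G0|G2=0|0=0 G2=NOT G1=NOT 0=1 -> 001
Step 4: G0=0(const) G1=G0|G2=0|1=1 G2=NOT G1=NOT 0=1 -> 011
Step 5: G0=0(const) G1=G0|G2=0|1=1 G2=NOT G1=NOT 1=0 -> 010
State from step 5 equals state from step 1 -> cycle length 4

Answer: 4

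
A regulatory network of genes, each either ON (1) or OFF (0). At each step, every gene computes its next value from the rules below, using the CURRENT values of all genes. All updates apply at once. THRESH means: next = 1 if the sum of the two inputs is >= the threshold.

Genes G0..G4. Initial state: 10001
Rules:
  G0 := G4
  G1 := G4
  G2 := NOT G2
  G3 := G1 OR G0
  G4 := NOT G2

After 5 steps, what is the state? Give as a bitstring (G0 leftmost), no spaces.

Step 1: G0=G4=1 G1=G4=1 G2=NOT G2=NOT 0=1 G3=G1|G0=0|1=1 G4=NOT G2=NOT 0=1 -> 11111
Step 2: G0=G4=1 G1=G4=1 G2=NOT G2=NOT 1=0 G3=G1|G0=1|1=1 G4=NOT G2=NOT 1=0 -> 11010
Step 3: G0=G4=0 G1=G4=0 G2=NOT G2=NOT 0=1 G3=G1|G0=1|1=1 G4=NOT G2=NOT 0=1 -> 00111
Step 4: G0=G4=1 G1=G4=1 G2=NOT G2=NOT 1=0 G3=G1|G0=0|0=0 G4=NOT G2=NOT 1=0 -> 11000
Step 5: G0=G4=0 G1=G4=0 G2=NOT G2=NOT 0=1 G3=G1|G0=1|1=1 G4=NOT G2=NOT 0=1 -> 00111

00111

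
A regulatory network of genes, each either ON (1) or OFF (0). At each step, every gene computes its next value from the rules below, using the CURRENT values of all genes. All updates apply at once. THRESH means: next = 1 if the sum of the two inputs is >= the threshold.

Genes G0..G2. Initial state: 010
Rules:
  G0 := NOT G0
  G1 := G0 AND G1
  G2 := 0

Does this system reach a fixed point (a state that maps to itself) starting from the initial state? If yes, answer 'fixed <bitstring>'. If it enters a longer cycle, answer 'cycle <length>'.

Step 0: 010
Step 1: G0=NOT G0=NOT 0=1 G1=G0&G1=0&1=0 G2=0(const) -> 100
Step 2: G0=NOT G0=NOT 1=0 G1=G0&G1=1&0=0 G2=0(const) -> 000
Step 3: G0=NOT G0=NOT 0=1 G1=G0&G1=0&0=0 G2=0(const) -> 100
Cycle of length 2 starting at step 1 -> no fixed point

Answer: cycle 2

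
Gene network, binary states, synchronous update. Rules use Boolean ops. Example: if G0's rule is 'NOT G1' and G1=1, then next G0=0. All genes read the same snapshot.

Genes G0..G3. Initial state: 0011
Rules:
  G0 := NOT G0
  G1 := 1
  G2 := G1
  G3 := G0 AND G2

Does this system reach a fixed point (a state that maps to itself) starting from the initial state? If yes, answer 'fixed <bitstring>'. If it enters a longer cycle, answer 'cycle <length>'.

Step 0: 0011
Step 1: G0=NOT G0=NOT 0=1 G1=1(const) G2=G1=0 G3=G0&G2=0&1=0 -> 1100
Step 2: G0=NOT G0=NOT 1=0 G1=1(const) G2=G1=1 G3=G0&G2=1&0=0 -> 0110
Step 3: G0=NOT G0=NOT 0=1 G1=1(const) G2=G1=1 G3=G0&G2=0&1=0 -> 1110
Step 4: G0=NOT G0=NOT 1=0 G1=1(const) G2=G1=1 G3=G0&G2=1&1=1 -> 0111
Step 5: G0=NOT G0=NOT 0=1 G1=1(const) G2=G1=1 G3=G0&G2=0&1=0 -> 1110
Cycle of length 2 starting at step 3 -> no fixed point

Answer: cycle 2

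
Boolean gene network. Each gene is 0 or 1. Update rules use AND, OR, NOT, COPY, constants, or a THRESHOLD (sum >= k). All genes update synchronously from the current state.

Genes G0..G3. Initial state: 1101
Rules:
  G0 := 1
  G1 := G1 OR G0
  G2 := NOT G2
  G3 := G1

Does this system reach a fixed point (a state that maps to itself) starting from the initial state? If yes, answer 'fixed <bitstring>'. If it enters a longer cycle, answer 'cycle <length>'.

Answer: cycle 2

Derivation:
Step 0: 1101
Step 1: G0=1(const) G1=G1|G0=1|1=1 G2=NOT G2=NOT 0=1 G3=G1=1 -> 1111
Step 2: G0=1(const) G1=G1|G0=1|1=1 G2=NOT G2=NOT 1=0 G3=G1=1 -> 1101
Cycle of length 2 starting at step 0 -> no fixed point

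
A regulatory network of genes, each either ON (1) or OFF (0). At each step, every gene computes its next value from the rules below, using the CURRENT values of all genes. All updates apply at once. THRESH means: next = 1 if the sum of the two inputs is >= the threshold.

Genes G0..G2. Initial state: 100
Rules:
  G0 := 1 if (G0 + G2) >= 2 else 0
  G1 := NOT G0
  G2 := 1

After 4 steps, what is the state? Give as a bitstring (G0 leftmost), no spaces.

Step 1: G0=(1+0>=2)=0 G1=NOT G0=NOT 1=0 G2=1(const) -> 001
Step 2: G0=(0+1>=2)=0 G1=NOT G0=NOT 0=1 G2=1(const) -> 011
Step 3: G0=(0+1>=2)=0 G1=NOT G0=NOT 0=1 G2=1(const) -> 011
Step 4: G0=(0+1>=2)=0 G1=NOT G0=NOT 0=1 G2=1(const) -> 011

011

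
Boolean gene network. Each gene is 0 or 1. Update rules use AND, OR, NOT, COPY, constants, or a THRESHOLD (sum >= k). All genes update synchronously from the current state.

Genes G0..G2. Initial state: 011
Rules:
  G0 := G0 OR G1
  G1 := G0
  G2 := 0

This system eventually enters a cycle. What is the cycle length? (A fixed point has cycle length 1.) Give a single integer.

Step 0: 011
Step 1: G0=G0|G1=0|1=1 G1=G0=0 G2=0(const) -> 100
Step 2: G0=G0|G1=1|0=1 G1=G0=1 G2=0(const) -> 110
Step 3: G0=G0|G1=1|1=1 G1=G0=1 G2=0(const) -> 110
State from step 3 equals state from step 2 -> cycle length 1

Answer: 1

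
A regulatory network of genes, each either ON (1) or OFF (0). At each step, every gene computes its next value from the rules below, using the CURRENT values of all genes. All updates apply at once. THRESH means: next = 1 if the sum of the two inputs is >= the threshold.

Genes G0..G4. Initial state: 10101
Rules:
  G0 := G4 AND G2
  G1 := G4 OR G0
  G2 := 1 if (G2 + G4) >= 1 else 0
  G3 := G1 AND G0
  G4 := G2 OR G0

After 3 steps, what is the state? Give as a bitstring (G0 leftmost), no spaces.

Step 1: G0=G4&G2=1&1=1 G1=G4|G0=1|1=1 G2=(1+1>=1)=1 G3=G1&G0=0&1=0 G4=G2|G0=1|1=1 -> 11101
Step 2: G0=G4&G2=1&1=1 G1=G4|G0=1|1=1 G2=(1+1>=1)=1 G3=G1&G0=1&1=1 G4=G2|G0=1|1=1 -> 11111
Step 3: G0=G4&G2=1&1=1 G1=G4|G0=1|1=1 G2=(1+1>=1)=1 G3=G1&G0=1&1=1 G4=G2|G0=1|1=1 -> 11111

11111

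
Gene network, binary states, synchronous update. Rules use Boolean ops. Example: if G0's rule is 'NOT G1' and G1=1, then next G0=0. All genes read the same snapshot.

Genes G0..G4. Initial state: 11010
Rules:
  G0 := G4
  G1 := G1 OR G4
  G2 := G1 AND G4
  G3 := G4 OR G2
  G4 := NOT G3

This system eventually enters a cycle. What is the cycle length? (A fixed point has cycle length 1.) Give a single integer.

Answer: 5

Derivation:
Step 0: 11010
Step 1: G0=G4=0 G1=G1|G4=1|0=1 G2=G1&G4=1&0=0 G3=G4|G2=0|0=0 G4=NOT G3=NOT 1=0 -> 01000
Step 2: G0=G4=0 G1=G1|G4=1|0=1 G2=G1&G4=1&0=0 G3=G4|G2=0|0=0 G4=NOT G3=NOT 0=1 -> 01001
Step 3: G0=G4=1 G1=G1|G4=1|1=1 G2=G1&G4=1&1=1 G3=G4|G2=1|0=1 G4=NOT G3=NOT 0=1 -> 11111
Step 4: G0=G4=1 G1=G1|G4=1|1=1 G2=G1&G4=1&1=1 G3=G4|G2=1|1=1 G4=NOT G3=NOT 1=0 -> 11110
Step 5: G0=G4=0 G1=G1|G4=1|0=1 G2=G1&G4=1&0=0 G3=G4|G2=0|1=1 G4=NOT G3=NOT 1=0 -> 01010
Step 6: G0=G4=0 G1=G1|G4=1|0=1 G2=G1&G4=1&0=0 G3=G4|G2=0|0=0 G4=NOT G3=NOT 1=0 -> 01000
State from step 6 equals state from step 1 -> cycle length 5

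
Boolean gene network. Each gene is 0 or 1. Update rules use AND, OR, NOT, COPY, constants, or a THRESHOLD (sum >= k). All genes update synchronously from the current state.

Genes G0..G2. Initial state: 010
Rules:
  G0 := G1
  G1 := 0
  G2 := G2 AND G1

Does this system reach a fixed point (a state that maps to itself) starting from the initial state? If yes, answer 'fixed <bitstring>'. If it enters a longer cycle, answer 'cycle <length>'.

Step 0: 010
Step 1: G0=G1=1 G1=0(const) G2=G2&G1=0&1=0 -> 100
Step 2: G0=G1=0 G1=0(const) G2=G2&G1=0&0=0 -> 000
Step 3: G0=G1=0 G1=0(const) G2=G2&G1=0&0=0 -> 000
Fixed point reached at step 2: 000

Answer: fixed 000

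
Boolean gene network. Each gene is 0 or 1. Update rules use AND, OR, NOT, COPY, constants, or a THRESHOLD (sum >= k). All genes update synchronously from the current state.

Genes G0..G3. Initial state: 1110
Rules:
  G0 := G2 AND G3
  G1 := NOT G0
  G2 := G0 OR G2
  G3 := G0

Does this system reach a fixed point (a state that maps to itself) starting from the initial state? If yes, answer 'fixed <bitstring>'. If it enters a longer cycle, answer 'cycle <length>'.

Step 0: 1110
Step 1: G0=G2&G3=1&0=0 G1=NOT G0=NOT 1=0 G2=G0|G2=1|1=1 G3=G0=1 -> 0011
Step 2: G0=G2&G3=1&1=1 G1=NOT G0=NOT 0=1 G2=G0|G2=0|1=1 G3=G0=0 -> 1110
Cycle of length 2 starting at step 0 -> no fixed point

Answer: cycle 2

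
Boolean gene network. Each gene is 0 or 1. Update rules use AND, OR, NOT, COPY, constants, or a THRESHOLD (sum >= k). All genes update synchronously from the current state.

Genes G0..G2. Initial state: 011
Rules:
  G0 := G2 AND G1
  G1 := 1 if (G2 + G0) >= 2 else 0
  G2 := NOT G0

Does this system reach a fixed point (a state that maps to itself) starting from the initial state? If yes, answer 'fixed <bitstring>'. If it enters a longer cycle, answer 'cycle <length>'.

Step 0: 011
Step 1: G0=G2&G1=1&1=1 G1=(1+0>=2)=0 G2=NOT G0=NOT 0=1 -> 101
Step 2: G0=G2&G1=1&0=0 G1=(1+1>=2)=1 G2=NOT G0=NOT 1=0 -> 010
Step 3: G0=G2&G1=0&1=0 G1=(0+0>=2)=0 G2=NOT G0=NOT 0=1 -> 001
Step 4: G0=G2&G1=1&0=0 G1=(1+0>=2)=0 G2=NOT G0=NOT 0=1 -> 001
Fixed point reached at step 3: 001

Answer: fixed 001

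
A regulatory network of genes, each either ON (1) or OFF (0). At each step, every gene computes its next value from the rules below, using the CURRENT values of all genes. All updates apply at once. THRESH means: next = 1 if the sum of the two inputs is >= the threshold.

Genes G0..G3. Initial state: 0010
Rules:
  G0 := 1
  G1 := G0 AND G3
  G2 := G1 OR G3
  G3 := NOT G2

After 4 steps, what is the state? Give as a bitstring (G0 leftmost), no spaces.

Step 1: G0=1(const) G1=G0&G3=0&0=0 G2=G1|G3=0|0=0 G3=NOT G2=NOT 1=0 -> 1000
Step 2: G0=1(const) G1=G0&G3=1&0=0 G2=G1|G3=0|0=0 G3=NOT G2=NOT 0=1 -> 1001
Step 3: G0=1(const) G1=G0&G3=1&1=1 G2=G1|G3=0|1=1 G3=NOT G2=NOT 0=1 -> 1111
Step 4: G0=1(const) G1=G0&G3=1&1=1 G2=G1|G3=1|1=1 G3=NOT G2=NOT 1=0 -> 1110

1110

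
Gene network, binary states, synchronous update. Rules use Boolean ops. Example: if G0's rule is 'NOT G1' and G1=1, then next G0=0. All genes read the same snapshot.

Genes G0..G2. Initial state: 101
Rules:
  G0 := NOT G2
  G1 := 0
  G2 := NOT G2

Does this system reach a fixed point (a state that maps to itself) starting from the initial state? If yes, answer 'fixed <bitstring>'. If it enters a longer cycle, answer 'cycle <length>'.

Step 0: 101
Step 1: G0=NOT G2=NOT 1=0 G1=0(const) G2=NOT G2=NOT 1=0 -> 000
Step 2: G0=NOT G2=NOT 0=1 G1=0(const) G2=NOT G2=NOT 0=1 -> 101
Cycle of length 2 starting at step 0 -> no fixed point

Answer: cycle 2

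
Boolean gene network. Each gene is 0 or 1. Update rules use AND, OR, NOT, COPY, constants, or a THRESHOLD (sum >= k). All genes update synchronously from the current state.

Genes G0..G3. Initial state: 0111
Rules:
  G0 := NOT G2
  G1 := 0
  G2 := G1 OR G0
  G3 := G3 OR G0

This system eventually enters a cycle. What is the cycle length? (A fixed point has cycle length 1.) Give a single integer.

Step 0: 0111
Step 1: G0=NOT G2=NOT 1=0 G1=0(const) G2=G1|G0=1|0=1 G3=G3|G0=1|0=1 -> 0011
Step 2: G0=NOT G2=NOT 1=0 G1=0(const) G2=G1|G0=0|0=0 G3=G3|G0=1|0=1 -> 0001
Step 3: G0=NOT G2=NOT 0=1 G1=0(const) G2=G1|G0=0|0=0 G3=G3|G0=1|0=1 -> 1001
Step 4: G0=NOT G2=NOT 0=1 G1=0(const) G2=G1|G0=0|1=1 G3=G3|G0=1|1=1 -> 1011
Step 5: G0=NOT G2=NOT 1=0 G1=0(const) G2=G1|G0=0|1=1 G3=G3|G0=1|1=1 -> 0011
State from step 5 equals state from step 1 -> cycle length 4

Answer: 4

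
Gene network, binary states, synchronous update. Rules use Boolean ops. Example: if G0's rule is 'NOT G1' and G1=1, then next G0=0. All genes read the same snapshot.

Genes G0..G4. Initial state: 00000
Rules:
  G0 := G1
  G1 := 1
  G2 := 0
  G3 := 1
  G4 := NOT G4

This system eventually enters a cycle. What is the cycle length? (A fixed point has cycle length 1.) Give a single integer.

Answer: 2

Derivation:
Step 0: 00000
Step 1: G0=G1=0 G1=1(const) G2=0(const) G3=1(const) G4=NOT G4=NOT 0=1 -> 01011
Step 2: G0=G1=1 G1=1(const) G2=0(const) G3=1(const) G4=NOT G4=NOT 1=0 -> 11010
Step 3: G0=G1=1 G1=1(const) G2=0(const) G3=1(const) G4=NOT G4=NOT 0=1 -> 11011
Step 4: G0=G1=1 G1=1(const) G2=0(const) G3=1(const) G4=NOT G4=NOT 1=0 -> 11010
State from step 4 equals state from step 2 -> cycle length 2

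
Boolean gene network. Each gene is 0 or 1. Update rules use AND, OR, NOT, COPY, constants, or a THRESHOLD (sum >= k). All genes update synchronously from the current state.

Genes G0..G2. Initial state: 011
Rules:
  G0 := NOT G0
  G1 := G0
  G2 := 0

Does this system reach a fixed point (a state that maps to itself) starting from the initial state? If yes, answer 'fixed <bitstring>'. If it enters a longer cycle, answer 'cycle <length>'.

Step 0: 011
Step 1: G0=NOT G0=NOT 0=1 G1=G0=0 G2=0(const) -> 100
Step 2: G0=NOT G0=NOT 1=0 G1=G0=1 G2=0(const) -> 010
Step 3: G0=NOT G0=NOT 0=1 G1=G0=0 G2=0(const) -> 100
Cycle of length 2 starting at step 1 -> no fixed point

Answer: cycle 2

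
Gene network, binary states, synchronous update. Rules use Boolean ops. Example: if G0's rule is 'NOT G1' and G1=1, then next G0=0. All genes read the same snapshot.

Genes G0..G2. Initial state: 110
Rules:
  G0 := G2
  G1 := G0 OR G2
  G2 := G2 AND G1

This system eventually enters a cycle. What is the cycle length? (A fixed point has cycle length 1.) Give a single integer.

Answer: 1

Derivation:
Step 0: 110
Step 1: G0=G2=0 G1=G0|G2=1|0=1 G2=G2&G1=0&1=0 -> 010
Step 2: G0=G2=0 G1=G0|G2=0|0=0 G2=G2&G1=0&1=0 -> 000
Step 3: G0=G2=0 G1=G0|G2=0|0=0 G2=G2&G1=0&0=0 -> 000
State from step 3 equals state from step 2 -> cycle length 1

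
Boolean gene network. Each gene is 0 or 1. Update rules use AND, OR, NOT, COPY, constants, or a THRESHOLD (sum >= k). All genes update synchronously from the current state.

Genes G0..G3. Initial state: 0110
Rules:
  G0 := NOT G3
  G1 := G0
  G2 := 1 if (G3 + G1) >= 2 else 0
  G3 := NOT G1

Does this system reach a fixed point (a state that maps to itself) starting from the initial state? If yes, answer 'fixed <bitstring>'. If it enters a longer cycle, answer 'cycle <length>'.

Step 0: 0110
Step 1: G0=NOT G3=NOT 0=1 G1=G0=0 G2=(0+1>=2)=0 G3=NOT G1=NOT 1=0 -> 1000
Step 2: G0=NOT G3=NOT 0=1 G1=G0=1 G2=(0+0>=2)=0 G3=NOT G1=NOT 0=1 -> 1101
Step 3: G0=NOT G3=NOT 1=0 G1=G0=1 G2=(1+1>=2)=1 G3=NOT G1=NOT 1=0 -> 0110
Cycle of length 3 starting at step 0 -> no fixed point

Answer: cycle 3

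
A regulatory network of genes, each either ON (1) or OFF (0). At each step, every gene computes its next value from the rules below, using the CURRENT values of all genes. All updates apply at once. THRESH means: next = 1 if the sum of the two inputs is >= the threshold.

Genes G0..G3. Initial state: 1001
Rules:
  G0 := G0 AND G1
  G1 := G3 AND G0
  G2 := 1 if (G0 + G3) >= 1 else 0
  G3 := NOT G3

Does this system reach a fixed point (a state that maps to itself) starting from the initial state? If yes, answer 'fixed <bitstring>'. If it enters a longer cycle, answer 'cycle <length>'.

Step 0: 1001
Step 1: G0=G0&G1=1&0=0 G1=G3&G0=1&1=1 G2=(1+1>=1)=1 G3=NOT G3=NOT 1=0 -> 0110
Step 2: G0=G0&G1=0&1=0 G1=G3&G0=0&0=0 G2=(0+0>=1)=0 G3=NOT G3=NOT 0=1 -> 0001
Step 3: G0=G0&G1=0&0=0 G1=G3&G0=1&0=0 G2=(0+1>=1)=1 G3=NOT G3=NOT 1=0 -> 0010
Step 4: G0=G0&G1=0&0=0 G1=G3&G0=0&0=0 G2=(0+0>=1)=0 G3=NOT G3=NOT 0=1 -> 0001
Cycle of length 2 starting at step 2 -> no fixed point

Answer: cycle 2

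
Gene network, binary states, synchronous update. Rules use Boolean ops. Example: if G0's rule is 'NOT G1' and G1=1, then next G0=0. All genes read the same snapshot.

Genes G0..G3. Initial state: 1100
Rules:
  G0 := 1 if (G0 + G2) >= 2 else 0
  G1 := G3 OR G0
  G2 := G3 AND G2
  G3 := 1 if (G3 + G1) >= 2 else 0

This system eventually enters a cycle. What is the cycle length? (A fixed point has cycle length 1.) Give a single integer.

Answer: 1

Derivation:
Step 0: 1100
Step 1: G0=(1+0>=2)=0 G1=G3|G0=0|1=1 G2=G3&G2=0&0=0 G3=(0+1>=2)=0 -> 0100
Step 2: G0=(0+0>=2)=0 G1=G3|G0=0|0=0 G2=G3&G2=0&0=0 G3=(0+1>=2)=0 -> 0000
Step 3: G0=(0+0>=2)=0 G1=G3|G0=0|0=0 G2=G3&G2=0&0=0 G3=(0+0>=2)=0 -> 0000
State from step 3 equals state from step 2 -> cycle length 1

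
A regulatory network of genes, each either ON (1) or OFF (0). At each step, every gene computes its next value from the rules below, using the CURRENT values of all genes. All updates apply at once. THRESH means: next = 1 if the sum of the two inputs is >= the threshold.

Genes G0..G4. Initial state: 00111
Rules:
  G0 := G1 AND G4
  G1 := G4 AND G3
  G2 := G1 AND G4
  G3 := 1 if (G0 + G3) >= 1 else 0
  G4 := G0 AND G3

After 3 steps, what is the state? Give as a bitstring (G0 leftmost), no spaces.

Step 1: G0=G1&G4=0&1=0 G1=G4&G3=1&1=1 G2=G1&G4=0&1=0 G3=(0+1>=1)=1 G4=G0&G3=0&1=0 -> 01010
Step 2: G0=G1&G4=1&0=0 G1=G4&G3=0&1=0 G2=G1&G4=1&0=0 G3=(0+1>=1)=1 G4=G0&G3=0&1=0 -> 00010
Step 3: G0=G1&G4=0&0=0 G1=G4&G3=0&1=0 G2=G1&G4=0&0=0 G3=(0+1>=1)=1 G4=G0&G3=0&1=0 -> 00010

00010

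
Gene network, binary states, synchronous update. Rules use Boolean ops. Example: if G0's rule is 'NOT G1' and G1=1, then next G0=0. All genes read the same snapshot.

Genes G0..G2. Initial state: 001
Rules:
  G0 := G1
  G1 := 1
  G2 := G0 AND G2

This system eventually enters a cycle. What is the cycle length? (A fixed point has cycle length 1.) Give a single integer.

Step 0: 001
Step 1: G0=G1=0 G1=1(const) G2=G0&G2=0&1=0 -> 010
Step 2: G0=G1=1 G1=1(const) G2=G0&G2=0&0=0 -> 110
Step 3: G0=G1=1 G1=1(const) G2=G0&G2=1&0=0 -> 110
State from step 3 equals state from step 2 -> cycle length 1

Answer: 1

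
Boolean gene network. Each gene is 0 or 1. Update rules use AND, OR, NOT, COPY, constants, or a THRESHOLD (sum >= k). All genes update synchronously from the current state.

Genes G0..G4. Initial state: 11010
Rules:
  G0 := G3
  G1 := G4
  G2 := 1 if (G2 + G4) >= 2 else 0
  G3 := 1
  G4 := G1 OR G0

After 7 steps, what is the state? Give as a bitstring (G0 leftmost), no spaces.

Step 1: G0=G3=1 G1=G4=0 G2=(0+0>=2)=0 G3=1(const) G4=G1|G0=1|1=1 -> 10011
Step 2: G0=G3=1 G1=G4=1 G2=(0+1>=2)=0 G3=1(const) G4=G1|G0=0|1=1 -> 11011
Step 3: G0=G3=1 G1=G4=1 G2=(0+1>=2)=0 G3=1(const) G4=G1|G0=1|1=1 -> 11011
Step 4: G0=G3=1 G1=G4=1 G2=(0+1>=2)=0 G3=1(const) G4=G1|G0=1|1=1 -> 11011
Step 5: G0=G3=1 G1=G4=1 G2=(0+1>=2)=0 G3=1(const) G4=G1|G0=1|1=1 -> 11011
Step 6: G0=G3=1 G1=G4=1 G2=(0+1>=2)=0 G3=1(const) G4=G1|G0=1|1=1 -> 11011
Step 7: G0=G3=1 G1=G4=1 G2=(0+1>=2)=0 G3=1(const) G4=G1|G0=1|1=1 -> 11011

11011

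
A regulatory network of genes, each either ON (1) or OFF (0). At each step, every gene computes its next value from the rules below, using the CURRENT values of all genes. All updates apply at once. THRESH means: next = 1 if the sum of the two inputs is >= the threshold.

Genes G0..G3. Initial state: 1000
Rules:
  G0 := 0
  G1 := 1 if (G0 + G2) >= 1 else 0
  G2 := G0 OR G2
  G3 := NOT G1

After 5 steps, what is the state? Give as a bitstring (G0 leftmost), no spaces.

Step 1: G0=0(const) G1=(1+0>=1)=1 G2=G0|G2=1|0=1 G3=NOT G1=NOT 0=1 -> 0111
Step 2: G0=0(const) G1=(0+1>=1)=1 G2=G0|G2=0|1=1 G3=NOT G1=NOT 1=0 -> 0110
Step 3: G0=0(const) G1=(0+1>=1)=1 G2=G0|G2=0|1=1 G3=NOT G1=NOT 1=0 -> 0110
Step 4: G0=0(const) G1=(0+1>=1)=1 G2=G0|G2=0|1=1 G3=NOT G1=NOT 1=0 -> 0110
Step 5: G0=0(const) G1=(0+1>=1)=1 G2=G0|G2=0|1=1 G3=NOT G1=NOT 1=0 -> 0110

0110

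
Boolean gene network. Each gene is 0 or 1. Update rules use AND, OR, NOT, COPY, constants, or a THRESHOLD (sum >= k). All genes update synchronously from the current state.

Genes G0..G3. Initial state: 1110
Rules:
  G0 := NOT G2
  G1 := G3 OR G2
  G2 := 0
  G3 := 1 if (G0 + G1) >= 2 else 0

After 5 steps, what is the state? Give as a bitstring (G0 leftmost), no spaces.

Step 1: G0=NOT G2=NOT 1=0 G1=G3|G2=0|1=1 G2=0(const) G3=(1+1>=2)=1 -> 0101
Step 2: G0=NOT G2=NOT 0=1 G1=G3|G2=1|0=1 G2=0(const) G3=(0+1>=2)=0 -> 1100
Step 3: G0=NOT G2=NOT 0=1 G1=G3|G2=0|0=0 G2=0(const) G3=(1+1>=2)=1 -> 1001
Step 4: G0=NOT G2=NOT 0=1 G1=G3|G2=1|0=1 G2=0(const) G3=(1+0>=2)=0 -> 1100
Step 5: G0=NOT G2=NOT 0=1 G1=G3|G2=0|0=0 G2=0(const) G3=(1+1>=2)=1 -> 1001

1001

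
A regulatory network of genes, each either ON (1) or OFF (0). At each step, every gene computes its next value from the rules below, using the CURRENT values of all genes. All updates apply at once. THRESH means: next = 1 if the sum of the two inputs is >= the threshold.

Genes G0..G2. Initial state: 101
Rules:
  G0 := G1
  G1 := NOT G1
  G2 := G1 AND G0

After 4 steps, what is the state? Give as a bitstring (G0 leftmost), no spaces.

Step 1: G0=G1=0 G1=NOT G1=NOT 0=1 G2=G1&G0=0&1=0 -> 010
Step 2: G0=G1=1 G1=NOT G1=NOT 1=0 G2=G1&G0=1&0=0 -> 100
Step 3: G0=G1=0 G1=NOT G1=NOT 0=1 G2=G1&G0=0&1=0 -> 010
Step 4: G0=G1=1 G1=NOT G1=NOT 1=0 G2=G1&G0=1&0=0 -> 100

100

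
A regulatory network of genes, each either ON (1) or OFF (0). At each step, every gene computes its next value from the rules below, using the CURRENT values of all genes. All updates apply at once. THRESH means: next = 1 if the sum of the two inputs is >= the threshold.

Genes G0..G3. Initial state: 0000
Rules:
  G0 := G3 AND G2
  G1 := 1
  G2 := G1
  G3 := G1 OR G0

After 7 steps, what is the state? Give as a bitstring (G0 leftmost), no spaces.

Step 1: G0=G3&G2=0&0=0 G1=1(const) G2=G1=0 G3=G1|G0=0|0=0 -> 0100
Step 2: G0=G3&G2=0&0=0 G1=1(const) G2=G1=1 G3=G1|G0=1|0=1 -> 0111
Step 3: G0=G3&G2=1&1=1 G1=1(const) G2=G1=1 G3=G1|G0=1|0=1 -> 1111
Step 4: G0=G3&G2=1&1=1 G1=1(const) G2=G1=1 G3=G1|G0=1|1=1 -> 1111
Step 5: G0=G3&G2=1&1=1 G1=1(const) G2=G1=1 G3=G1|G0=1|1=1 -> 1111
Step 6: G0=G3&G2=1&1=1 G1=1(const) G2=G1=1 G3=G1|G0=1|1=1 -> 1111
Step 7: G0=G3&G2=1&1=1 G1=1(const) G2=G1=1 G3=G1|G0=1|1=1 -> 1111

1111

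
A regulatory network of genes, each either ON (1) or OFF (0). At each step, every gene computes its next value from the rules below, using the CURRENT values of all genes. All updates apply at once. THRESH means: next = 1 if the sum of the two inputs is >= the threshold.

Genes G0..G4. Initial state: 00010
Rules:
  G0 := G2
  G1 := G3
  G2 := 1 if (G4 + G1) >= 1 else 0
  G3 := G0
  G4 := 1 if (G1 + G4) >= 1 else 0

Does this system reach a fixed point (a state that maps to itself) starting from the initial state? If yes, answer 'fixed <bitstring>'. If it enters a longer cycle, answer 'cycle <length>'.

Step 0: 00010
Step 1: G0=G2=0 G1=G3=1 G2=(0+0>=1)=0 G3=G0=0 G4=(0+0>=1)=0 -> 01000
Step 2: G0=G2=0 G1=G3=0 G2=(0+1>=1)=1 G3=G0=0 G4=(1+0>=1)=1 -> 00101
Step 3: G0=G2=1 G1=G3=0 G2=(1+0>=1)=1 G3=G0=0 G4=(0+1>=1)=1 -> 10101
Step 4: G0=G2=1 G1=G3=0 G2=(1+0>=1)=1 G3=G0=1 G4=(0+1>=1)=1 -> 10111
Step 5: G0=G2=1 G1=G3=1 G2=(1+0>=1)=1 G3=G0=1 G4=(0+1>=1)=1 -> 11111
Step 6: G0=G2=1 G1=G3=1 G2=(1+1>=1)=1 G3=G0=1 G4=(1+1>=1)=1 -> 11111
Fixed point reached at step 5: 11111

Answer: fixed 11111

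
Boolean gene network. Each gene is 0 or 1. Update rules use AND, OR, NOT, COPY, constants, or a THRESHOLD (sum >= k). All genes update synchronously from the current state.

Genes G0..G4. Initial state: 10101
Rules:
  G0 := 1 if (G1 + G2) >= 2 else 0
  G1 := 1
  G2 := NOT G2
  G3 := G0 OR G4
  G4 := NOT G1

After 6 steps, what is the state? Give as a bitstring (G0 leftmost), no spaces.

Step 1: G0=(0+1>=2)=0 G1=1(const) G2=NOT G2=NOT 1=0 G3=G0|G4=1|1=1 G4=NOT G1=NOT 0=1 -> 01011
Step 2: G0=(1+0>=2)=0 G1=1(const) G2=NOT G2=NOT 0=1 G3=G0|G4=0|1=1 G4=NOT G1=NOT 1=0 -> 01110
Step 3: G0=(1+1>=2)=1 G1=1(const) G2=NOT G2=NOT 1=0 G3=G0|G4=0|0=0 G4=NOT G1=NOT 1=0 -> 11000
Step 4: G0=(1+0>=2)=0 G1=1(const) G2=NOT G2=NOT 0=1 G3=G0|G4=1|0=1 G4=NOT G1=NOT 1=0 -> 01110
Step 5: G0=(1+1>=2)=1 G1=1(const) G2=NOT G2=NOT 1=0 G3=G0|G4=0|0=0 G4=NOT G1=NOT 1=0 -> 11000
Step 6: G0=(1+0>=2)=0 G1=1(const) G2=NOT G2=NOT 0=1 G3=G0|G4=1|0=1 G4=NOT G1=NOT 1=0 -> 01110

01110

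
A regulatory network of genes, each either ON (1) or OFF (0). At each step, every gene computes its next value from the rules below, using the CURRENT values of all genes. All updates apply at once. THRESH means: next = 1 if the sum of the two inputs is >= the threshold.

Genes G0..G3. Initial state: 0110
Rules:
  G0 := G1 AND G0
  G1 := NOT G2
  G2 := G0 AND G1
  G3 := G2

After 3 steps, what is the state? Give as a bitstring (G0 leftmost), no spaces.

Step 1: G0=G1&G0=1&0=0 G1=NOT G2=NOT 1=0 G2=G0&G1=0&1=0 G3=G2=1 -> 0001
Step 2: G0=G1&G0=0&0=0 G1=NOT G2=NOT 0=1 G2=G0&G1=0&0=0 G3=G2=0 -> 0100
Step 3: G0=G1&G0=1&0=0 G1=NOT G2=NOT 0=1 G2=G0&G1=0&1=0 G3=G2=0 -> 0100

0100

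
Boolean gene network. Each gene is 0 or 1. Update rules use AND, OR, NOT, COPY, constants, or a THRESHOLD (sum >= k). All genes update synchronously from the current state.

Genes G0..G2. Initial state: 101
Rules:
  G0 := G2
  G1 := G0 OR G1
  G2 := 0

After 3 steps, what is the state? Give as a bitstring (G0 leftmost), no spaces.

Step 1: G0=G2=1 G1=G0|G1=1|0=1 G2=0(const) -> 110
Step 2: G0=G2=0 G1=G0|G1=1|1=1 G2=0(const) -> 010
Step 3: G0=G2=0 G1=G0|G1=0|1=1 G2=0(const) -> 010

010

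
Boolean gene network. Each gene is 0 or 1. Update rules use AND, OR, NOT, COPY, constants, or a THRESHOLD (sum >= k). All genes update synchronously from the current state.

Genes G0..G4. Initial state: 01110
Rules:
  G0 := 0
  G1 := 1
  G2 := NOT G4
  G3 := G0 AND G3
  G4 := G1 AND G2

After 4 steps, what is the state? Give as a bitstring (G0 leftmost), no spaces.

Step 1: G0=0(const) G1=1(const) G2=NOT G4=NOT 0=1 G3=G0&G3=0&1=0 G4=G1&G2=1&1=1 -> 01101
Step 2: G0=0(const) G1=1(const) G2=NOT G4=NOT 1=0 G3=G0&G3=0&0=0 G4=G1&G2=1&1=1 -> 01001
Step 3: G0=0(const) G1=1(const) G2=NOT G4=NOT 1=0 G3=G0&G3=0&0=0 G4=G1&G2=1&0=0 -> 01000
Step 4: G0=0(const) G1=1(const) G2=NOT G4=NOT 0=1 G3=G0&G3=0&0=0 G4=G1&G2=1&0=0 -> 01100

01100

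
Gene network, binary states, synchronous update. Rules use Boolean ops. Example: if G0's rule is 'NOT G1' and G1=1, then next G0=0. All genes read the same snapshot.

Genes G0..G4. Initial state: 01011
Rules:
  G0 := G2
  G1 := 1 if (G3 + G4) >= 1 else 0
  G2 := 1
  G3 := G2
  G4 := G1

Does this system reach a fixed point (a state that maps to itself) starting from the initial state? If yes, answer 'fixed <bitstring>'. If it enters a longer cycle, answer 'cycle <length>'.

Answer: fixed 11111

Derivation:
Step 0: 01011
Step 1: G0=G2=0 G1=(1+1>=1)=1 G2=1(const) G3=G2=0 G4=G1=1 -> 01101
Step 2: G0=G2=1 G1=(0+1>=1)=1 G2=1(const) G3=G2=1 G4=G1=1 -> 11111
Step 3: G0=G2=1 G1=(1+1>=1)=1 G2=1(const) G3=G2=1 G4=G1=1 -> 11111
Fixed point reached at step 2: 11111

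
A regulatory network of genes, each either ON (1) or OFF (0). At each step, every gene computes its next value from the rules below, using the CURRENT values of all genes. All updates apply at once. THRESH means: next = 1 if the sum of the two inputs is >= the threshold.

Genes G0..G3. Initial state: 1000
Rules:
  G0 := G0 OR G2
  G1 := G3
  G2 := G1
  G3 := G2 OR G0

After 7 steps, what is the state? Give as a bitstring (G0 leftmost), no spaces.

Step 1: G0=G0|G2=1|0=1 G1=G3=0 G2=G1=0 G3=G2|G0=0|1=1 -> 1001
Step 2: G0=G0|G2=1|0=1 G1=G3=1 G2=G1=0 G3=G2|G0=0|1=1 -> 1101
Step 3: G0=G0|G2=1|0=1 G1=G3=1 G2=G1=1 G3=G2|G0=0|1=1 -> 1111
Step 4: G0=G0|G2=1|1=1 G1=G3=1 G2=G1=1 G3=G2|G0=1|1=1 -> 1111
Step 5: G0=G0|G2=1|1=1 G1=G3=1 G2=G1=1 G3=G2|G0=1|1=1 -> 1111
Step 6: G0=G0|G2=1|1=1 G1=G3=1 G2=G1=1 G3=G2|G0=1|1=1 -> 1111
Step 7: G0=G0|G2=1|1=1 G1=G3=1 G2=G1=1 G3=G2|G0=1|1=1 -> 1111

1111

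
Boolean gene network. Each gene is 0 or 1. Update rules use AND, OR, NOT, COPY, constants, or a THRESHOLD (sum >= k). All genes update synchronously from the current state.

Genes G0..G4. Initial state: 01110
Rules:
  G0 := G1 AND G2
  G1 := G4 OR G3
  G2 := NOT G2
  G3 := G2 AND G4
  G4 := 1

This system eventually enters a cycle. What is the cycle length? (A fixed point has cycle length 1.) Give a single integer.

Answer: 2

Derivation:
Step 0: 01110
Step 1: G0=G1&G2=1&1=1 G1=G4|G3=0|1=1 G2=NOT G2=NOT 1=0 G3=G2&G4=1&0=0 G4=1(const) -> 11001
Step 2: G0=G1&G2=1&0=0 G1=G4|G3=1|0=1 G2=NOT G2=NOT 0=1 G3=G2&G4=0&1=0 G4=1(const) -> 01101
Step 3: G0=G1&G2=1&1=1 G1=G4|G3=1|0=1 G2=NOT G2=NOT 1=0 G3=G2&G4=1&1=1 G4=1(const) -> 11011
Step 4: G0=G1&G2=1&0=0 G1=G4|G3=1|1=1 G2=NOT G2=NOT 0=1 G3=G2&G4=0&1=0 G4=1(const) -> 01101
State from step 4 equals state from step 2 -> cycle length 2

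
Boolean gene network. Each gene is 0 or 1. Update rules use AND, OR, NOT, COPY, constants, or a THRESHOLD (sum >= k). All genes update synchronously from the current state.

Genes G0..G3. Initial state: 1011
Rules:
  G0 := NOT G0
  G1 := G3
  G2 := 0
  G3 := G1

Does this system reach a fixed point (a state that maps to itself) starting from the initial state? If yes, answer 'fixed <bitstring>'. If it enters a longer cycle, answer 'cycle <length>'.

Answer: cycle 2

Derivation:
Step 0: 1011
Step 1: G0=NOT G0=NOT 1=0 G1=G3=1 G2=0(const) G3=G1=0 -> 0100
Step 2: G0=NOT G0=NOT 0=1 G1=G3=0 G2=0(const) G3=G1=1 -> 1001
Step 3: G0=NOT G0=NOT 1=0 G1=G3=1 G2=0(const) G3=G1=0 -> 0100
Cycle of length 2 starting at step 1 -> no fixed point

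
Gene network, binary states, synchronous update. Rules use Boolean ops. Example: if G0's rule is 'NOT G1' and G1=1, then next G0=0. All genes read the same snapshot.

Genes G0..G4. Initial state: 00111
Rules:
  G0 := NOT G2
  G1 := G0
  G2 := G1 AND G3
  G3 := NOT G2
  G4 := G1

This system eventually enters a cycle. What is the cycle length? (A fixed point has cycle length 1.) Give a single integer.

Step 0: 00111
Step 1: G0=NOT G2=NOT 1=0 G1=G0=0 G2=G1&G3=0&1=0 G3=NOT G2=NOT 1=0 G4=G1=0 -> 00000
Step 2: G0=NOT G2=NOT 0=1 G1=G0=0 G2=G1&G3=0&0=0 G3=NOT G2=NOT 0=1 G4=G1=0 -> 10010
Step 3: G0=NOT G2=NOT 0=1 G1=G0=1 G2=G1&G3=0&1=0 G3=NOT G2=NOT 0=1 G4=G1=0 -> 11010
Step 4: G0=NOT G2=NOT 0=1 G1=G0=1 G2=G1&G3=1&1=1 G3=NOT G2=NOT 0=1 G4=G1=1 -> 11111
Step 5: G0=NOT G2=NOT 1=0 G1=G0=1 G2=G1&G3=1&1=1 G3=NOT G2=NOT 1=0 G4=G1=1 -> 01101
Step 6: G0=NOT G2=NOT 1=0 G1=G0=0 G2=G1&G3=1&0=0 G3=NOT G2=NOT 1=0 G4=G1=1 -> 00001
Step 7: G0=NOT G2=NOT 0=1 G1=G0=0 G2=G1&G3=0&0=0 G3=NOT G2=NOT 0=1 G4=G1=0 -> 10010
State from step 7 equals state from step 2 -> cycle length 5

Answer: 5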